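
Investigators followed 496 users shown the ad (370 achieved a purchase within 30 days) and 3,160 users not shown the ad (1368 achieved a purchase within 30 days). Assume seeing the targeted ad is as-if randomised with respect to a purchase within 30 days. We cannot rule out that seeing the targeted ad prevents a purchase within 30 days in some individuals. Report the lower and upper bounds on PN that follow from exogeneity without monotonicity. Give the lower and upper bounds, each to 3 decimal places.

0.420 ≤ PN ≤ 0.760

p₁ = P(outcome | exposed) = 370/496 = 0.74597
p₀ = P(outcome | unexposed) = 1368/3160 = 0.43291
Under exogeneity alone the bounds on PN are max{0,(p₁−p₀)/p₁} ≤ PN ≤ min{1,(1−p₀)/p₁}.
  lower = (p₁ − p₀)/p₁ = 0.31306 / 0.74597 ≈ 0.4197
  upper = min{1, (1 − p₀)/p₁} = 0.56709 / 0.74597 ≈ 0.7602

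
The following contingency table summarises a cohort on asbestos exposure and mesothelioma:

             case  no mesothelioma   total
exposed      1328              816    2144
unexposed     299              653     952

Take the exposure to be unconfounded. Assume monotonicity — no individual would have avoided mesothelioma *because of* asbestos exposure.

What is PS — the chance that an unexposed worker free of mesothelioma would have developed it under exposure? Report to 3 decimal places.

PS ≈ 0.445

p₁ = P(outcome | exposed) = 1328/2144 = 0.6194
p₀ = P(outcome | unexposed) = 299/952 = 0.31408
Under exogeneity and monotonicity, PS = (p₁ − p₀)/(1 − p₀).
PS = (0.6194 − 0.31408) / 0.68592 ≈ 0.4451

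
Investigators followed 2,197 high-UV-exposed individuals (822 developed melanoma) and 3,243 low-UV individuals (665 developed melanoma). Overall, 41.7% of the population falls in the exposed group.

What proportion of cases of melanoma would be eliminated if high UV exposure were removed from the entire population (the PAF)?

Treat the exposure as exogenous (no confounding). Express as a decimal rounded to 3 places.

PAF ≈ 0.256

p₁ = P(outcome | exposed) = 822/2197 = 0.37415
p₀ = P(outcome | unexposed) = 665/3243 = 0.20506
Overall risk P(Y=1) = π·p₁ + (1−π)·p₀ = 0.417×0.37415 + 0.583×0.20506 = 0.27557.
Under exogeneity, PAF = [P(Y=1) − p₀] / P(Y=1).
PAF = (0.27557 − 0.20506) / 0.27557 ≈ 0.2559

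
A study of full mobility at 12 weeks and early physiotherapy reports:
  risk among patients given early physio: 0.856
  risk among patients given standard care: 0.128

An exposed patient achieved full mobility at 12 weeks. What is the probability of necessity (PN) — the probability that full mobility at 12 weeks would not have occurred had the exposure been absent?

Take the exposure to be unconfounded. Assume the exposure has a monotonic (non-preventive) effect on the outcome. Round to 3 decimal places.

PN ≈ 0.850

Let p₁ = 0.856, p₀ = 0.128.
Under exogeneity and monotonicity, PN = (p₁ − p₀) / p₁.
PN = (0.856 − 0.128) / 0.856 = 0.728 / 0.856 ≈ 0.8505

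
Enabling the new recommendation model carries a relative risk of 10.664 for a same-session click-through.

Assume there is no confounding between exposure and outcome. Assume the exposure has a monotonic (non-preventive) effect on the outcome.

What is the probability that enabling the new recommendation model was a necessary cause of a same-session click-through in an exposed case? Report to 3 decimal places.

PN ≈ 0.906

Under exogeneity and monotonicity, PN = (RR − 1) / RR = 1 − 1/RR.
PN = (10.664 − 1) / 10.664 = 9.664 / 10.664 ≈ 0.9062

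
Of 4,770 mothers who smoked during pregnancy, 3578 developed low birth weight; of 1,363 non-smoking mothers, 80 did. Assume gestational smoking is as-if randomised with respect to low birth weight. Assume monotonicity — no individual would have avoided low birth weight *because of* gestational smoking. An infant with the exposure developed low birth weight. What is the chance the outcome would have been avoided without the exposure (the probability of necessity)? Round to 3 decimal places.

p₁ = P(outcome | exposed) = 3578/4770 = 0.7501
p₀ = P(outcome | unexposed) = 80/1363 = 0.058694
Under exogeneity and monotonicity, PN = (p₁ − p₀) / p₁.
PN = (0.7501 − 0.058694) / 0.7501 = 0.69141 / 0.7501 ≈ 0.9218

PN ≈ 0.922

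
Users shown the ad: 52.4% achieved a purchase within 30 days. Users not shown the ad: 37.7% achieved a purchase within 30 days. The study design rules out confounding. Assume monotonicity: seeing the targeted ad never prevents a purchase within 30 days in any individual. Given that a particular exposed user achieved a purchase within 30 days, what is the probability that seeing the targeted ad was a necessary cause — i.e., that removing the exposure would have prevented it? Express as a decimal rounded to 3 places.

p₁ = 0.524, p₀ = 0.377.
Under exogeneity and monotonicity, PN = (p₁ − p₀) / p₁.
PN = (0.524 − 0.377) / 0.524 = 0.147 / 0.524 ≈ 0.2805

PN ≈ 0.281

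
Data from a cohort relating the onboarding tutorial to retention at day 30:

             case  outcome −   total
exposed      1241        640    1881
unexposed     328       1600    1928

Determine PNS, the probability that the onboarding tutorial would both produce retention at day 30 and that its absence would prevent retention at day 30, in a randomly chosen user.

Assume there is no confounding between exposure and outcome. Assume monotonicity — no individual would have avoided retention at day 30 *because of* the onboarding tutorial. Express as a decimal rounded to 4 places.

p₁ = P(outcome | exposed) = 1241/1881 = 0.65976
p₀ = P(outcome | unexposed) = 328/1928 = 0.17012
Under exogeneity and monotonicity, PNS = p₁ − p₀.
PNS = 0.65976 − 0.17012 = 0.48963

PNS ≈ 0.4896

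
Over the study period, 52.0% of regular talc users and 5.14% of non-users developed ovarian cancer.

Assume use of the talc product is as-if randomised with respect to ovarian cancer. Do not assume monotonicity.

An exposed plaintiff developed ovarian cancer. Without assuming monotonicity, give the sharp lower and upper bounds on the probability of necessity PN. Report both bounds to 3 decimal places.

p₁ = 0.52, p₀ = 0.0514.
Under exogeneity alone the bounds on PN are max{0,(p₁−p₀)/p₁} ≤ PN ≤ min{1,(1−p₀)/p₁}.
  lower = (p₁ − p₀)/p₁ = 0.4686 / 0.52 ≈ 0.9012
  upper = min{1, (1 − p₀)/p₁} = 0.9486 / 0.52 ≈ 1.8242 → capped at 1

0.901 ≤ PN ≤ 1.000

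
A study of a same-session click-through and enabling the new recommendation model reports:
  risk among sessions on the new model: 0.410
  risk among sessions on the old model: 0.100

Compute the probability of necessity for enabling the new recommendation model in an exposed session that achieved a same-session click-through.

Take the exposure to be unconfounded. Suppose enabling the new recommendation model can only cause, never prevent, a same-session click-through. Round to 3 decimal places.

PN ≈ 0.756

Let p₁ = 0.41, p₀ = 0.1.
Under exogeneity and monotonicity, PN = (p₁ − p₀) / p₁.
PN = (0.41 − 0.1) / 0.41 = 0.31 / 0.41 ≈ 0.7561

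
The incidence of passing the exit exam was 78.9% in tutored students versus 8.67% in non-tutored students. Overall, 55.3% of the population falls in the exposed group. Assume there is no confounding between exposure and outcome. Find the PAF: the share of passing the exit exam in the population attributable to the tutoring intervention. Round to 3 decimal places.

p₁ = 0.789, p₀ = 0.0867.
Overall risk P(Y=1) = π·p₁ + (1−π)·p₀ = 0.553×0.789 + 0.447×0.0867 = 0.47507.
Under exogeneity, PAF = [P(Y=1) − p₀] / P(Y=1).
PAF = (0.47507 − 0.0867) / 0.47507 ≈ 0.8175

PAF ≈ 0.818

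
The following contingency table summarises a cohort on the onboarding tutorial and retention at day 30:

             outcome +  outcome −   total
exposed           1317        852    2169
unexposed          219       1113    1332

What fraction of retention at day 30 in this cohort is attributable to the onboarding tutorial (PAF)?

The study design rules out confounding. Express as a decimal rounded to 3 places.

PAF ≈ 0.625

p₁ = P(outcome | exposed) = 1317/2169 = 0.60719
p₀ = P(outcome | unexposed) = 219/1332 = 0.16441
Exposure prevalence π = 2169/3501 = 0.61954; overall risk P(Y=1) = 0.43873.
Under exogeneity, PAF = [P(Y=1) − p₀]/P(Y=1).
PAF = (0.43873 − 0.16441) / 0.43873 ≈ 0.6253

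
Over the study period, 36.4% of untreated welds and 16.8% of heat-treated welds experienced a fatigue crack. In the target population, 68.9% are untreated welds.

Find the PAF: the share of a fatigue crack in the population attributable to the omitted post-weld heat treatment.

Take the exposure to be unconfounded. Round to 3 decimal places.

PAF ≈ 0.446

p₁ = 0.364, p₀ = 0.168.
Overall risk P(Y=1) = π·p₁ + (1−π)·p₀ = 0.689×0.364 + 0.311×0.168 = 0.30304.
Under exogeneity, PAF = [P(Y=1) − p₀] / P(Y=1).
PAF = (0.30304 − 0.168) / 0.30304 ≈ 0.4456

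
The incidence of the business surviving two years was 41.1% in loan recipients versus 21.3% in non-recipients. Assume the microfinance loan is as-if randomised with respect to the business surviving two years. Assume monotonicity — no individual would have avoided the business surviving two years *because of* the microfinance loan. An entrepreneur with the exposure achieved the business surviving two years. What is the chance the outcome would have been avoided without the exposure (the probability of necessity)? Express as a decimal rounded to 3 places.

PN ≈ 0.482

p₁ = 0.411, p₀ = 0.213.
Under exogeneity and monotonicity, PN = (p₁ − p₀) / p₁.
PN = (0.411 − 0.213) / 0.411 = 0.198 / 0.411 ≈ 0.4818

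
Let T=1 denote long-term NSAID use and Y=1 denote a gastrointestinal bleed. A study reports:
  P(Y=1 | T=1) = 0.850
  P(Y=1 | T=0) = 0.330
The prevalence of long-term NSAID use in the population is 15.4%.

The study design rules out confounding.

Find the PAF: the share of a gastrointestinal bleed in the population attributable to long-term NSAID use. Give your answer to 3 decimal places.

PAF ≈ 0.195

Let p₁ = 0.85, p₀ = 0.33.
Overall risk P(Y=1) = π·p₁ + (1−π)·p₀ = 0.154×0.85 + 0.846×0.33 = 0.41008.
Under exogeneity, PAF = [P(Y=1) − p₀] / P(Y=1).
PAF = (0.41008 − 0.33) / 0.41008 ≈ 0.1953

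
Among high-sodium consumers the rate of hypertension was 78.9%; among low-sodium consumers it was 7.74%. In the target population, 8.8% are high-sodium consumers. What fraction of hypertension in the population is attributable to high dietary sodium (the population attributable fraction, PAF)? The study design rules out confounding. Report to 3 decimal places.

p₁ = 0.789, p₀ = 0.0774.
Overall risk P(Y=1) = π·p₁ + (1−π)·p₀ = 0.088×0.789 + 0.912×0.0774 = 0.14002.
Under exogeneity, PAF = [P(Y=1) − p₀] / P(Y=1).
PAF = (0.14002 − 0.0774) / 0.14002 ≈ 0.4472

PAF ≈ 0.447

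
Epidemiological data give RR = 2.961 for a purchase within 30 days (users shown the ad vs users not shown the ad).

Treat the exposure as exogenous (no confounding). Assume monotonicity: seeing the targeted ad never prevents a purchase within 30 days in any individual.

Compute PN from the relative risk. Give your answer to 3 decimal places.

PN ≈ 0.662

Under exogeneity and monotonicity, PN = (RR − 1) / RR = 1 − 1/RR.
PN = (2.961 − 1) / 2.961 = 1.961 / 2.961 ≈ 0.6623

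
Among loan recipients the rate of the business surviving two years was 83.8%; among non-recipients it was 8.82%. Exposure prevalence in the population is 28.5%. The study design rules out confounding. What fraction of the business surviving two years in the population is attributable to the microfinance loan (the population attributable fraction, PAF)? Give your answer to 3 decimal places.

PAF ≈ 0.708

p₁ = 0.838, p₀ = 0.0882.
Overall risk P(Y=1) = π·p₁ + (1−π)·p₀ = 0.285×0.838 + 0.715×0.0882 = 0.30189.
Under exogeneity, PAF = [P(Y=1) − p₀] / P(Y=1).
PAF = (0.30189 − 0.0882) / 0.30189 ≈ 0.7078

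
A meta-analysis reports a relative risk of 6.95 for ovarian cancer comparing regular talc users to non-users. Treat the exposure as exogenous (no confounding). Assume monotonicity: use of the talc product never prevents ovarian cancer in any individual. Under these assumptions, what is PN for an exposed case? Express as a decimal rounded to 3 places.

Under exogeneity and monotonicity, PN = (RR − 1) / RR = 1 − 1/RR.
PN = (6.95 − 1) / 6.95 = 5.95 / 6.95 ≈ 0.8561

PN ≈ 0.856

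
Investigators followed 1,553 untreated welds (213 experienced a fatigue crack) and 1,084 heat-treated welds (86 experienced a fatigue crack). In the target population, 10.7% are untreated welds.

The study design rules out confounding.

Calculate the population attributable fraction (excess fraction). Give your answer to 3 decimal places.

PAF ≈ 0.072

p₁ = P(outcome | exposed) = 213/1553 = 0.13715
p₀ = P(outcome | unexposed) = 86/1084 = 0.079336
Overall risk P(Y=1) = π·p₁ + (1−π)·p₀ = 0.107×0.13715 + 0.893×0.079336 = 0.085522.
Under exogeneity, PAF = [P(Y=1) − p₀] / P(Y=1).
PAF = (0.085522 − 0.079336) / 0.085522 ≈ 0.0723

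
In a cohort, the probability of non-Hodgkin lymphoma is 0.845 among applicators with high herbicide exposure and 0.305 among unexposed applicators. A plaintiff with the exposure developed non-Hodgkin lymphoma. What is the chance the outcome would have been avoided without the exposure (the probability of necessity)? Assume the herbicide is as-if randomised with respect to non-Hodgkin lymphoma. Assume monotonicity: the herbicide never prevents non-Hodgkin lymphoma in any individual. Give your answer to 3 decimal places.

Let p₁ = 0.845, p₀ = 0.305.
Under exogeneity and monotonicity, PN = (p₁ − p₀) / p₁.
PN = (0.845 − 0.305) / 0.845 = 0.54 / 0.845 ≈ 0.6391

PN ≈ 0.639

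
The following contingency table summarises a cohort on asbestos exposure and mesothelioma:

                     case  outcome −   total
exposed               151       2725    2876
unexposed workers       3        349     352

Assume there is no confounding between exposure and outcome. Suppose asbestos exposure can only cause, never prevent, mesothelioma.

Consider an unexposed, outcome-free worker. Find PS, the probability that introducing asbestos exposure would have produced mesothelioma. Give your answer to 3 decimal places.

p₁ = P(outcome | exposed) = 151/2876 = 0.052503
p₀ = P(outcome | unexposed) = 3/352 = 0.0085227
Under exogeneity and monotonicity, PS = (p₁ − p₀)/(1 − p₀).
PS = (0.052503 − 0.0085227) / 0.99148 ≈ 0.0444

PS ≈ 0.044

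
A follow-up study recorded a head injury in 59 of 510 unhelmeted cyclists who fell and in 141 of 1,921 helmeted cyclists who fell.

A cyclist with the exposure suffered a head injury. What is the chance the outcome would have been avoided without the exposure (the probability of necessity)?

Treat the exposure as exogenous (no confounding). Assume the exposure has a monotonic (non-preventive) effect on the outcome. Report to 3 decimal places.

p₁ = P(outcome | exposed) = 59/510 = 0.11569
p₀ = P(outcome | unexposed) = 141/1921 = 0.073399
Under exogeneity and monotonicity, PN = (p₁ − p₀) / p₁.
PN = (0.11569 − 0.073399) / 0.11569 = 0.042287 / 0.11569 ≈ 0.3655

PN ≈ 0.366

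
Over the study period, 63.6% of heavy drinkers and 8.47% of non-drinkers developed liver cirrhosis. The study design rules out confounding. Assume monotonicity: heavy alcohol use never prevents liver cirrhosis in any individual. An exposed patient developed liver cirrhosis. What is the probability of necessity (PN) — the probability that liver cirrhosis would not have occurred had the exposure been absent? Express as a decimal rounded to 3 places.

p₁ = 0.636, p₀ = 0.0847.
Under exogeneity and monotonicity, PN = (p₁ − p₀) / p₁.
PN = (0.636 − 0.0847) / 0.636 = 0.5513 / 0.636 ≈ 0.8668

PN ≈ 0.867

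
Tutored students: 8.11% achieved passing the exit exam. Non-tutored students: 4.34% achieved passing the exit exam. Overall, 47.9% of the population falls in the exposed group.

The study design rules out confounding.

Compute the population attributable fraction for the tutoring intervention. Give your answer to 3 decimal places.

PAF ≈ 0.294

p₁ = 0.0811, p₀ = 0.0434.
Overall risk P(Y=1) = π·p₁ + (1−π)·p₀ = 0.479×0.0811 + 0.521×0.0434 = 0.061458.
Under exogeneity, PAF = [P(Y=1) − p₀] / P(Y=1).
PAF = (0.061458 − 0.0434) / 0.061458 ≈ 0.2938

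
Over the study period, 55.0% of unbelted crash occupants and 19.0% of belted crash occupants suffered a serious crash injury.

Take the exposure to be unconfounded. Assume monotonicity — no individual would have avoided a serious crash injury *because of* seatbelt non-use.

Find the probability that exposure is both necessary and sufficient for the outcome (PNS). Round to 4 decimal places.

PNS ≈ 0.3600

p₁ = 0.55, p₀ = 0.19.
Under exogeneity and monotonicity, PNS = p₁ − p₀.
PNS = 0.55 − 0.19 = 0.36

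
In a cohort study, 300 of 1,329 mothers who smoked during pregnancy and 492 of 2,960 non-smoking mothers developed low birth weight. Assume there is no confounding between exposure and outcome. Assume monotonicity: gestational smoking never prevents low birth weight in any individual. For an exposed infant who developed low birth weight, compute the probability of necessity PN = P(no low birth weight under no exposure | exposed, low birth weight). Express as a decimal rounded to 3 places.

PN ≈ 0.264

p₁ = P(outcome | exposed) = 300/1329 = 0.22573
p₀ = P(outcome | unexposed) = 492/2960 = 0.16622
Under exogeneity and monotonicity, PN = (p₁ − p₀) / p₁.
PN = (0.22573 − 0.16622) / 0.22573 = 0.059517 / 0.22573 ≈ 0.2637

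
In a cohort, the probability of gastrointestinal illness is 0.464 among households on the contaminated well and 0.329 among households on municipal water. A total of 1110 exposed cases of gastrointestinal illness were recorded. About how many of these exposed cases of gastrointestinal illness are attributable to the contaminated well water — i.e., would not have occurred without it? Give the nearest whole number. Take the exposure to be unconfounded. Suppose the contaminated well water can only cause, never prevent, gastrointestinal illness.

about 323 cases

Let p₁ = 0.464, p₀ = 0.329.
PN = (p₁ − p₀)/p₁ = (0.464 − 0.329) / 0.464 ≈ 0.29095.
Attributable cases ≈ PN × (exposed cases) = 0.29095 × 1110 ≈ 322.95.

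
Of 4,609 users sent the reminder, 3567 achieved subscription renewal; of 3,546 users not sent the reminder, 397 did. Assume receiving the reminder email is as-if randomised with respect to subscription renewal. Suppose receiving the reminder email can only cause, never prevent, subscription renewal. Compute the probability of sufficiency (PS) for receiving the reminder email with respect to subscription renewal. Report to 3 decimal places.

p₁ = P(outcome | exposed) = 3567/4609 = 0.77392
p₀ = P(outcome | unexposed) = 397/3546 = 0.11196
Under exogeneity and monotonicity, PS = (p₁ − p₀) / (1 − p₀).
PS = (0.77392 − 0.11196) / (1 − 0.11196) = 0.66196 / 0.88804 ≈ 0.7454

PS ≈ 0.745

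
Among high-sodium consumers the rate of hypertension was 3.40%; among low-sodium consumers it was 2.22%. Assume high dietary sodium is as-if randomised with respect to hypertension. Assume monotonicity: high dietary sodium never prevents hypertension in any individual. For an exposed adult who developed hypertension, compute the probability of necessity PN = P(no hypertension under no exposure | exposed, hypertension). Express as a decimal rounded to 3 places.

p₁ = 0.034, p₀ = 0.0222.
Under exogeneity and monotonicity, PN = (p₁ − p₀) / p₁.
PN = (0.034 − 0.0222) / 0.034 = 0.0118 / 0.034 ≈ 0.3471

PN ≈ 0.347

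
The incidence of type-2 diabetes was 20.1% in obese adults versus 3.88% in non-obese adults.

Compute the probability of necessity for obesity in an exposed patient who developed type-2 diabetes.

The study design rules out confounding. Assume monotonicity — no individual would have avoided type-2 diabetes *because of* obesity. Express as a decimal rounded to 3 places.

p₁ = 0.201, p₀ = 0.0388.
Under exogeneity and monotonicity, PN = (p₁ − p₀) / p₁.
PN = (0.201 − 0.0388) / 0.201 = 0.1622 / 0.201 ≈ 0.8070

PN ≈ 0.807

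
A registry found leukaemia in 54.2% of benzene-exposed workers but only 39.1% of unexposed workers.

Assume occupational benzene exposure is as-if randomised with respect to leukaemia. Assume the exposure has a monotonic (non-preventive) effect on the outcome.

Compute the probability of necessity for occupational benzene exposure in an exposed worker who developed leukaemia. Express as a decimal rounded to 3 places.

PN ≈ 0.279

p₁ = 0.542, p₀ = 0.391.
Under exogeneity and monotonicity, PN = (p₁ − p₀) / p₁.
PN = (0.542 − 0.391) / 0.542 = 0.151 / 0.542 ≈ 0.2786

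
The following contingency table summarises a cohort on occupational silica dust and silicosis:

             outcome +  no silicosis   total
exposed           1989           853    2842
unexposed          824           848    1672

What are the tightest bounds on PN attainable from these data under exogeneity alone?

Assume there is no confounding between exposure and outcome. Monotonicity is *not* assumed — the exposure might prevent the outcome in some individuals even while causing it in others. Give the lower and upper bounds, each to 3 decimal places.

p₁ = P(outcome | exposed) = 1989/2842 = 0.69986
p₀ = P(outcome | unexposed) = 824/1672 = 0.49282
Under exogeneity alone the bounds on PN are max{0,(p₁−p₀)/p₁} ≤ PN ≤ min{1,(1−p₀)/p₁}.
  lower = (p₁ − p₀)/p₁ = 0.20704 / 0.69986 ≈ 0.2958
  upper = min{1, (1 − p₀)/p₁} = 0.50718 / 0.69986 ≈ 0.7247

0.296 ≤ PN ≤ 0.725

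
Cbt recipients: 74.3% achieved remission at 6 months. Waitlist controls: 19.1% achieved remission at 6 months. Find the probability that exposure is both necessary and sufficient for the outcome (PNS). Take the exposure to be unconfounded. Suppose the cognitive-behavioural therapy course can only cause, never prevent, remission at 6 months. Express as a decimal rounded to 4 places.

PNS ≈ 0.5520

p₁ = 0.743, p₀ = 0.191.
Under exogeneity and monotonicity, PNS = p₁ − p₀.
PNS = 0.743 − 0.191 = 0.552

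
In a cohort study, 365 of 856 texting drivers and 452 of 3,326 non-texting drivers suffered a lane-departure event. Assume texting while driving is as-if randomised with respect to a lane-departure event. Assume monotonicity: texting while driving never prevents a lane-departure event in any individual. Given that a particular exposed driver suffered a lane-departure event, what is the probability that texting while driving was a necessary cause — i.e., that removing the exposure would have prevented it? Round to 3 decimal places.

p₁ = P(outcome | exposed) = 365/856 = 0.4264
p₀ = P(outcome | unexposed) = 452/3326 = 0.1359
Under exogeneity and monotonicity, PN = (p₁ − p₀) / p₁.
PN = (0.4264 − 0.1359) / 0.4264 = 0.2905 / 0.4264 ≈ 0.6813

PN ≈ 0.681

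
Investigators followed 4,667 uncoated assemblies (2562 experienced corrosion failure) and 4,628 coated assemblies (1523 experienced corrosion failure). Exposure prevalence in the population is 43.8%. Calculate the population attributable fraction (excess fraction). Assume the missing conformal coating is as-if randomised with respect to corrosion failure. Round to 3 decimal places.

PAF ≈ 0.226

p₁ = P(outcome | exposed) = 2562/4667 = 0.54896
p₀ = P(outcome | unexposed) = 1523/4628 = 0.32908
Overall risk P(Y=1) = π·p₁ + (1−π)·p₀ = 0.438×0.54896 + 0.562×0.32908 = 0.42539.
Under exogeneity, PAF = [P(Y=1) − p₀] / P(Y=1).
PAF = (0.42539 − 0.32908) / 0.42539 ≈ 0.2264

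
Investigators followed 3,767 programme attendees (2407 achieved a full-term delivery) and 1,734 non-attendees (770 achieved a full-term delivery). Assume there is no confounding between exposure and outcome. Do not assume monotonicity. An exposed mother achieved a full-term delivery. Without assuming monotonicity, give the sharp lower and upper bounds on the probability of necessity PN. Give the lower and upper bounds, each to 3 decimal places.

p₁ = P(outcome | exposed) = 2407/3767 = 0.63897
p₀ = P(outcome | unexposed) = 770/1734 = 0.44406
Under exogeneity alone the bounds on PN are max{0,(p₁−p₀)/p₁} ≤ PN ≤ min{1,(1−p₀)/p₁}.
  lower = (p₁ − p₀)/p₁ = 0.19491 / 0.63897 ≈ 0.3050
  upper = min{1, (1 − p₀)/p₁} = 0.55594 / 0.63897 ≈ 0.8701

0.305 ≤ PN ≤ 0.870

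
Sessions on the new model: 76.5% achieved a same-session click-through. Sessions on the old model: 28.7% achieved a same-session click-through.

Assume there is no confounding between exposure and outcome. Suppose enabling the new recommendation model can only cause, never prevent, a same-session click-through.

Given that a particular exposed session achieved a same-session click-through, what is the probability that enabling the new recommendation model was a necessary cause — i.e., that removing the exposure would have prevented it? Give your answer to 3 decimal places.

p₁ = 0.765, p₀ = 0.287.
Under exogeneity and monotonicity, PN = (p₁ − p₀) / p₁.
PN = (0.765 − 0.287) / 0.765 = 0.478 / 0.765 ≈ 0.6248

PN ≈ 0.625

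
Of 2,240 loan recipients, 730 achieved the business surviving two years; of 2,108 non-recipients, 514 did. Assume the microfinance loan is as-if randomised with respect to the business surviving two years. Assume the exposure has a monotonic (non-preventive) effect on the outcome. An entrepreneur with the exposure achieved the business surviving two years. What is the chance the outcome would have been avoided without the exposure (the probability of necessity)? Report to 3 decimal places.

PN ≈ 0.252

p₁ = P(outcome | exposed) = 730/2240 = 0.32589
p₀ = P(outcome | unexposed) = 514/2108 = 0.24383
Under exogeneity and monotonicity, PN = (p₁ − p₀) / p₁.
PN = (0.32589 − 0.24383) / 0.32589 = 0.08206 / 0.32589 ≈ 0.2518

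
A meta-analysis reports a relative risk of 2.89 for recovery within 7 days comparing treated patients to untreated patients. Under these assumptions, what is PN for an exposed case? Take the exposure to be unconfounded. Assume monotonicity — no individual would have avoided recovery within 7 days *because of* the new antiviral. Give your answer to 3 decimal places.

Under exogeneity and monotonicity, PN = (RR − 1) / RR = 1 − 1/RR.
PN = (2.89 − 1) / 2.89 = 1.89 / 2.89 ≈ 0.6540

PN ≈ 0.654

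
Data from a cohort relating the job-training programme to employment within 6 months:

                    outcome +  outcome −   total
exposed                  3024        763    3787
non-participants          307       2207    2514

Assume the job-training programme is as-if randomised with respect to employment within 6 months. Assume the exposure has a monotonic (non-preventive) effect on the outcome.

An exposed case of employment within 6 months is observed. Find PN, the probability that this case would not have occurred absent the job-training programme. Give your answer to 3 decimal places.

p₁ = P(outcome | exposed) = 3024/3787 = 0.79852
p₀ = P(outcome | unexposed) = 307/2514 = 0.12212
Under exogeneity and monotonicity, PN = (p₁ − p₀)/p₁.
PN = (0.79852 − 0.12212) / 0.79852 ≈ 0.8471

PN ≈ 0.847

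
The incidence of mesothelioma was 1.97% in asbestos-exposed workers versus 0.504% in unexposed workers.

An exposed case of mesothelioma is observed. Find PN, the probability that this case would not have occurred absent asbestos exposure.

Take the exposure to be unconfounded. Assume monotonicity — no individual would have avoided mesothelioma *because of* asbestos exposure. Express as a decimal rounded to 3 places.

PN ≈ 0.744

p₁ = 0.0197, p₀ = 0.00504.
Under exogeneity and monotonicity, PN = (p₁ − p₀) / p₁.
PN = (0.0197 − 0.00504) / 0.0197 = 0.01466 / 0.0197 ≈ 0.7442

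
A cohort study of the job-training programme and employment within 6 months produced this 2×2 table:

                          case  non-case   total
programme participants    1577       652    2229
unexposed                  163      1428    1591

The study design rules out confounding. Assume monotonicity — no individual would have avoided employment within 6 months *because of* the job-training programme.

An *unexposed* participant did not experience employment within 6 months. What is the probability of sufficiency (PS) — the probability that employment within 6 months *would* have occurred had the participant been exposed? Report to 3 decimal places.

PS ≈ 0.674

p₁ = P(outcome | exposed) = 1577/2229 = 0.70749
p₀ = P(outcome | unexposed) = 163/1591 = 0.10245
Under exogeneity and monotonicity, PS = (p₁ − p₀)/(1 − p₀).
PS = (0.70749 − 0.10245) / 0.89755 ≈ 0.6741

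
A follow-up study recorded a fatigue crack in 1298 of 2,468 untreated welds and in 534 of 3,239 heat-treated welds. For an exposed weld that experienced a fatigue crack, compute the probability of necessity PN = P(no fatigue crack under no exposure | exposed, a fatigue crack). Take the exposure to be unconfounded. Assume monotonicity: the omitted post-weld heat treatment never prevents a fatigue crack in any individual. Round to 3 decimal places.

p₁ = P(outcome | exposed) = 1298/2468 = 0.52593
p₀ = P(outcome | unexposed) = 534/3239 = 0.16487
Under exogeneity and monotonicity, PN = (p₁ − p₀) / p₁.
PN = (0.52593 − 0.16487) / 0.52593 = 0.36107 / 0.52593 ≈ 0.6865

PN ≈ 0.687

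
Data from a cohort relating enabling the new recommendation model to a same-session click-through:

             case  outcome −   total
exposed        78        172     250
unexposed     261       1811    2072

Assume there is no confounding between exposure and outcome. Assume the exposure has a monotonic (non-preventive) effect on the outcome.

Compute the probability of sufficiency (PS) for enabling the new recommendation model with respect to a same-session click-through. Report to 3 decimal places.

p₁ = P(outcome | exposed) = 78/250 = 0.312
p₀ = P(outcome | unexposed) = 261/2072 = 0.12597
Under exogeneity and monotonicity, PS = (p₁ − p₀)/(1 − p₀).
PS = (0.312 − 0.12597) / 0.87403 ≈ 0.2128

PS ≈ 0.213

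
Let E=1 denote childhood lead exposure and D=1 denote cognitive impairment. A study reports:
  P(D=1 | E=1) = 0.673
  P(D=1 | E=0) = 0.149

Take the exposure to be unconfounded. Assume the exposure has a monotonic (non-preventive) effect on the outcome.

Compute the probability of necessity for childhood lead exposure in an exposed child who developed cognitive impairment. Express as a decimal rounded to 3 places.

Let p₁ = 0.673, p₀ = 0.149.
Under exogeneity and monotonicity, PN = (p₁ − p₀) / p₁.
PN = (0.673 − 0.149) / 0.673 = 0.524 / 0.673 ≈ 0.7786

PN ≈ 0.779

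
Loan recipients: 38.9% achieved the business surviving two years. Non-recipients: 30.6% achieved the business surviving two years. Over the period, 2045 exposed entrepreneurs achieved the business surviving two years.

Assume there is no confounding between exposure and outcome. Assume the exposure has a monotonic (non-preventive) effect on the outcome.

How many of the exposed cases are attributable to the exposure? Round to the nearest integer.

about 436 cases

p₁ = 0.389, p₀ = 0.306.
PN = (p₁ − p₀)/p₁ = (0.389 − 0.306) / 0.389 ≈ 0.21337.
Attributable cases ≈ PN × (exposed cases) = 0.21337 × 2045 ≈ 436.34.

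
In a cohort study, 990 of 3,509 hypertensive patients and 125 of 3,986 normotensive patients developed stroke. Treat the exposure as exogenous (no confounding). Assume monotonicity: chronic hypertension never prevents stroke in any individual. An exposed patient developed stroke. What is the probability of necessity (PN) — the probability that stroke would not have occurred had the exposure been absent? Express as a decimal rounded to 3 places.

p₁ = P(outcome | exposed) = 990/3509 = 0.28213
p₀ = P(outcome | unexposed) = 125/3986 = 0.03136
Under exogeneity and monotonicity, PN = (p₁ − p₀) / p₁.
PN = (0.28213 − 0.03136) / 0.28213 = 0.25077 / 0.28213 ≈ 0.8888

PN ≈ 0.889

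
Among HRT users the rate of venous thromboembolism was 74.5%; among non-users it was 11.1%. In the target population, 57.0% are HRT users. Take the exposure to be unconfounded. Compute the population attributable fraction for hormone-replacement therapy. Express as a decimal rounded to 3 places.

p₁ = 0.745, p₀ = 0.111.
Overall risk P(Y=1) = π·p₁ + (1−π)·p₀ = 0.57×0.745 + 0.43×0.111 = 0.47238.
Under exogeneity, PAF = [P(Y=1) − p₀] / P(Y=1).
PAF = (0.47238 − 0.111) / 0.47238 ≈ 0.7650

PAF ≈ 0.765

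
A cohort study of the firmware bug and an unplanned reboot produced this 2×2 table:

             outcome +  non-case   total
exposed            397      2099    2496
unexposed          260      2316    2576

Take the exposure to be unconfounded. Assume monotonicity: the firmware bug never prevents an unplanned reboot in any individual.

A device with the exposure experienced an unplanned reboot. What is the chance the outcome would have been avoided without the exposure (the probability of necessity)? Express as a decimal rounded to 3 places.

PN ≈ 0.365

p₁ = P(outcome | exposed) = 397/2496 = 0.15905
p₀ = P(outcome | unexposed) = 260/2576 = 0.10093
Under exogeneity and monotonicity, PN = (p₁ − p₀) / p₁.
PN = (0.15905 − 0.10093) / 0.15905 = 0.058123 / 0.15905 ≈ 0.3654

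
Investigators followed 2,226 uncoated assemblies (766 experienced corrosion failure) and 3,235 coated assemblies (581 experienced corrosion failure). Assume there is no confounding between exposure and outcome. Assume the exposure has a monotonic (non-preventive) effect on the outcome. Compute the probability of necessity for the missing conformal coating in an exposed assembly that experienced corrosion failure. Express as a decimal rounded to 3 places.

p₁ = P(outcome | exposed) = 766/2226 = 0.34412
p₀ = P(outcome | unexposed) = 581/3235 = 0.1796
Under exogeneity and monotonicity, PN = (p₁ − p₀) / p₁.
PN = (0.34412 − 0.1796) / 0.34412 = 0.16452 / 0.34412 ≈ 0.4781

PN ≈ 0.478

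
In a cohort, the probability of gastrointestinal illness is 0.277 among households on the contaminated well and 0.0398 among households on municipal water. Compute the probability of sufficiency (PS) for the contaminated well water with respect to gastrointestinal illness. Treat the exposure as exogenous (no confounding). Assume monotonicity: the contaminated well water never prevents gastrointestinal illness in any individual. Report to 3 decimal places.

PS ≈ 0.247

Let p₁ = 0.277, p₀ = 0.0398.
Under exogeneity and monotonicity, PS = (p₁ − p₀) / (1 − p₀).
PS = (0.277 − 0.0398) / (1 − 0.0398) = 0.2372 / 0.9602 ≈ 0.2470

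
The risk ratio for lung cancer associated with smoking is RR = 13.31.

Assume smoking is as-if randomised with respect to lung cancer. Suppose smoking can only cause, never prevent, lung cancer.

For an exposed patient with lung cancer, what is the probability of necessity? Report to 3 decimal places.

Under exogeneity and monotonicity, PN = (RR − 1) / RR = 1 − 1/RR.
PN = (13.31 − 1) / 13.31 = 12.31 / 13.31 ≈ 0.9249

PN ≈ 0.925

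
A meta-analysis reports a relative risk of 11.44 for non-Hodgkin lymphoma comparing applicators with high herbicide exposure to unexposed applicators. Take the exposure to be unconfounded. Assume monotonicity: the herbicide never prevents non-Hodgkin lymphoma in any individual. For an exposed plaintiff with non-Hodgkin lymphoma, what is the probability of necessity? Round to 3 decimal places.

Under exogeneity and monotonicity, PN = (RR − 1) / RR = 1 − 1/RR.
PN = (11.44 − 1) / 11.44 = 10.44 / 11.44 ≈ 0.9126

PN ≈ 0.913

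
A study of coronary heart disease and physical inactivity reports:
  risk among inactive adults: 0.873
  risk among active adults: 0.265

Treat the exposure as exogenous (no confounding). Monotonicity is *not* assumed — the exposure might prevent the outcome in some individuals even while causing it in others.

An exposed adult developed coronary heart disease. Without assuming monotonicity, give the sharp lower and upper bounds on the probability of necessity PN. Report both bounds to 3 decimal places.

Let p₁ = 0.873, p₀ = 0.265.
Under exogeneity alone the bounds on PN are max{0,(p₁−p₀)/p₁} ≤ PN ≤ min{1,(1−p₀)/p₁}.
  lower = (p₁ − p₀)/p₁ = 0.608 / 0.873 ≈ 0.6964
  upper = min{1, (1 − p₀)/p₁} = 0.735 / 0.873 ≈ 0.8419

0.696 ≤ PN ≤ 0.842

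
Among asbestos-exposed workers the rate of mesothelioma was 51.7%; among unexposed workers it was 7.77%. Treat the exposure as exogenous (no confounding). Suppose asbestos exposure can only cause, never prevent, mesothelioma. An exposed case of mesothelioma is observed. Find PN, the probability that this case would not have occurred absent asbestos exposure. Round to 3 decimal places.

p₁ = 0.517, p₀ = 0.0777.
Under exogeneity and monotonicity, PN = (p₁ − p₀) / p₁.
PN = (0.517 − 0.0777) / 0.517 = 0.4393 / 0.517 ≈ 0.8497

PN ≈ 0.850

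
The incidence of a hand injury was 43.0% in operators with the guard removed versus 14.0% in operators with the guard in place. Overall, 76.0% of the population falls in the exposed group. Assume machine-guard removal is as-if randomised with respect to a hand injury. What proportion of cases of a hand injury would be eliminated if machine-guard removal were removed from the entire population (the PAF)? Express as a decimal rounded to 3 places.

PAF ≈ 0.612

p₁ = 0.43, p₀ = 0.14.
Overall risk P(Y=1) = π·p₁ + (1−π)·p₀ = 0.76×0.43 + 0.24×0.14 = 0.3604.
Under exogeneity, PAF = [P(Y=1) − p₀] / P(Y=1).
PAF = (0.3604 − 0.14) / 0.3604 ≈ 0.6115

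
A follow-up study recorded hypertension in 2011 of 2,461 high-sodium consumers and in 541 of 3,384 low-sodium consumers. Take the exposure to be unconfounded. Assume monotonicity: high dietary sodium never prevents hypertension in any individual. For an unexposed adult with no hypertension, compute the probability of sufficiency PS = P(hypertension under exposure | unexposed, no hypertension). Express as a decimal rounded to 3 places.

PS ≈ 0.782

p₁ = P(outcome | exposed) = 2011/2461 = 0.81715
p₀ = P(outcome | unexposed) = 541/3384 = 0.15987
Under exogeneity and monotonicity, PS = (p₁ − p₀) / (1 − p₀).
PS = (0.81715 − 0.15987) / (1 − 0.15987) = 0.65728 / 0.84013 ≈ 0.7824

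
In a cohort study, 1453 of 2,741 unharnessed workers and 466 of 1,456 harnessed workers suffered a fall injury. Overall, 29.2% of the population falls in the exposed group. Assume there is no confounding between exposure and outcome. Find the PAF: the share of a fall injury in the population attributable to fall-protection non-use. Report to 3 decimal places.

PAF ≈ 0.161

p₁ = P(outcome | exposed) = 1453/2741 = 0.5301
p₀ = P(outcome | unexposed) = 466/1456 = 0.32005
Overall risk P(Y=1) = π·p₁ + (1−π)·p₀ = 0.292×0.5301 + 0.708×0.32005 = 0.38139.
Under exogeneity, PAF = [P(Y=1) − p₀] / P(Y=1).
PAF = (0.38139 − 0.32005) / 0.38139 ≈ 0.1608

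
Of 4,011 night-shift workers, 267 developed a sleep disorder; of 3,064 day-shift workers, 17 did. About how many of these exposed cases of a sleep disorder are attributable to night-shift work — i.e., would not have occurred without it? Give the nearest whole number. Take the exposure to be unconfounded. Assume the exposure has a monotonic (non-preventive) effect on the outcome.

about 245 cases

p₁ = P(outcome | exposed) = 267/4011 = 0.066567
p₀ = P(outcome | unexposed) = 17/3064 = 0.0055483
PN = (p₁ − p₀)/p₁ = (0.066567 − 0.0055483) / 0.066567 ≈ 0.91665.
Attributable cases ≈ PN × (exposed cases) = 0.91665 × 267 ≈ 244.75.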